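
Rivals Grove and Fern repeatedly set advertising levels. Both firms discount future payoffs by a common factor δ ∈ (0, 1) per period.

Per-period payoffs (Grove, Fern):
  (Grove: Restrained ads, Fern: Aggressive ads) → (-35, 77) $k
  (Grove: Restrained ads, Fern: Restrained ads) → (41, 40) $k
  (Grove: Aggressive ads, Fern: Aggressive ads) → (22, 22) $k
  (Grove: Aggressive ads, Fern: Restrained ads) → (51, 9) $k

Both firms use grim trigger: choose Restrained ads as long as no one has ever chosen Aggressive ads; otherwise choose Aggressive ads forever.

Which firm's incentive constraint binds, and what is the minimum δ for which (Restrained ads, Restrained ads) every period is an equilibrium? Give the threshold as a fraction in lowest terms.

Fern; δ ≥ 37/55

Grove's threshold: (51−41)/(51−22) = 10/29.
Fern's threshold: (77−40)/(77−22) = 37/55.
10/29 < 37/55, so Fern binds and δ* = 37/55.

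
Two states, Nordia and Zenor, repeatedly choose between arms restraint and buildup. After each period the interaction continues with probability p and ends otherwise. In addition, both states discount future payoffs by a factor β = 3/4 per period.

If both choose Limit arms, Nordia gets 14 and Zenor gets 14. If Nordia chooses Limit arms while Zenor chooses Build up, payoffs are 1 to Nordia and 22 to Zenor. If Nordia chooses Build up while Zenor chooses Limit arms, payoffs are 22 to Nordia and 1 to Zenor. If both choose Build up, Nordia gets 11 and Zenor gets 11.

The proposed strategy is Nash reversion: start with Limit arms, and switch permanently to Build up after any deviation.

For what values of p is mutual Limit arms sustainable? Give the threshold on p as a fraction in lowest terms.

32/33

Expected continuation weight on next period's payoff is β·p = 3/4·p, which plays the role of the discount factor.
Cooperation requires 3/4·p ≥ (22−14)/(22−11) = 8/11, hence p ≥ 32/33.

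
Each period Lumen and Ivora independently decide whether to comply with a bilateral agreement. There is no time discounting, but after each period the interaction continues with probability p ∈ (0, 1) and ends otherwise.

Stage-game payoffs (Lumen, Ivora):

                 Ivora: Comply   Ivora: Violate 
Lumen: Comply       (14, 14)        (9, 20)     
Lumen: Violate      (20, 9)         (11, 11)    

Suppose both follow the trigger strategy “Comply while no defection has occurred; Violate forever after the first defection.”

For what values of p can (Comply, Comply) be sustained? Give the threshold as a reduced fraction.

With no time discounting, the continuation probability p plays the role of the discount factor.
Grim-trigger IC: 14/(1−p) ≥ 20 + 11p/(1−p) ⇒ p ≥ (20−14)/(20−11) = 2/3.

2/3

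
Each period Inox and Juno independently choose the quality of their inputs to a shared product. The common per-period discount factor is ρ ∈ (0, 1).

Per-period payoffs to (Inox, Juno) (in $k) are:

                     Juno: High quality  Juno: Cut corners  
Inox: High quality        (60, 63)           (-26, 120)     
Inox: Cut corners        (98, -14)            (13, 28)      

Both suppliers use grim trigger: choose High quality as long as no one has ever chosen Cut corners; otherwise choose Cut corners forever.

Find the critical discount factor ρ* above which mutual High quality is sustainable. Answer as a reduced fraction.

57/92

Inox: cooperation gives 60 each period; deviation gives 98 once then 13 forever.
  60/(1−ρ) ≥ 98 + 13ρ/(1−ρ) ⇒ ρ ≥ 38/85.
Juno: cooperation gives 63 each period; deviation gives 120 once then 28 forever.
  ρ ≥ 57/92.
Both must hold, so the binding constraint is Juno's: ρ ≥ 57/92.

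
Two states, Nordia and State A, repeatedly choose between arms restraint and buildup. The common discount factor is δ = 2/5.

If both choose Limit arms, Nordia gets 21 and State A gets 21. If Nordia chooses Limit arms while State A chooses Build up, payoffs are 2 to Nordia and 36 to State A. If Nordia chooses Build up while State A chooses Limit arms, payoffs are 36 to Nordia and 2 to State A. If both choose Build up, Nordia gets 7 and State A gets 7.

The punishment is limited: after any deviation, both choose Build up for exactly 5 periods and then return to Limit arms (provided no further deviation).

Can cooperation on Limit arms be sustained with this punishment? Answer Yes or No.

No

A one-shot deviation gives 36 now, then 7 for 5 periods, then back to 21.
Gain from deviating: (36−21) today; loss: (21−7) in each of the next 5 periods.
No-deviation condition: (21−7)(δ+…+δ^5) ≥ 36−21, i.e. δ+…+δ^5 ≥ 15/14.
At δ = 2/5: δ+…+δ^5 = 0.6598 < 1.0714.
So cooperation is not sustainable.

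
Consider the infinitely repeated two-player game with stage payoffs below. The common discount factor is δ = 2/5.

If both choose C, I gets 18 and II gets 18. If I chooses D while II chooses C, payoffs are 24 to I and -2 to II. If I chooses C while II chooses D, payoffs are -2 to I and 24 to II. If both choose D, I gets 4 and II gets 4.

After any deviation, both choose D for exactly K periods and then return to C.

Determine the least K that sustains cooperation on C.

2

No profitable deviation requires (18−4)(δ+…+δ^K) ≥ 24−18, i.e. δ+…+δ^K ≥ 3/7 ≈ 0.4286.
With δ = 2/5, the partial sums are K=1: 0.4000, K=2: 0.5600.
K = 2 is the first length at which the sum reaches 0.4286.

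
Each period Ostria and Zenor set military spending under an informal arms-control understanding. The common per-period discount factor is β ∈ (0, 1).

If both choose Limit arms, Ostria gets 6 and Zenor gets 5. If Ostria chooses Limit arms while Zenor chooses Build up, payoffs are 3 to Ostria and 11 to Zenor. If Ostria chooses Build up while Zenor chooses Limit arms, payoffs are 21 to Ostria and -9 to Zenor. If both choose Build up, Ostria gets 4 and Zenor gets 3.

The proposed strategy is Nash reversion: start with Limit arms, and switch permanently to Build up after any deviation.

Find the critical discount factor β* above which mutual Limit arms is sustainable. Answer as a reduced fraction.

For Ostria: deviation gain 21−6 = 15, per-period punishment loss 6−4 = 2. IC gives β ≥ 15/17.
For Zenor: gain 6, loss 2 per period, so β ≥ 6/8 = 3/4.
The tighter constraint is Ostria's, so cooperation needs β ≥ 15/17.

15/17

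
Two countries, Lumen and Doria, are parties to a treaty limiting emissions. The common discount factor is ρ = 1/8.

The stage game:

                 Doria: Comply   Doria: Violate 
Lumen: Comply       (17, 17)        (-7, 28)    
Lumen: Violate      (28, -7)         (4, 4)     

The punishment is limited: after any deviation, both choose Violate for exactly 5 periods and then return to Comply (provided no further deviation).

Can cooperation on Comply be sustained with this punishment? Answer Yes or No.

A one-shot deviation gives 28 now, then 4 for 5 periods, then back to 17.
Gain from deviating: (28−17) today; loss: (17−4) in each of the next 5 periods.
No-deviation condition: (17−4)(ρ+…+ρ^5) ≥ 28−17, i.e. ρ+…+ρ^5 ≥ 11/13.
At ρ = 1/8: ρ+…+ρ^5 = 0.1429 < 0.8462.
So cooperation is not sustainable.

No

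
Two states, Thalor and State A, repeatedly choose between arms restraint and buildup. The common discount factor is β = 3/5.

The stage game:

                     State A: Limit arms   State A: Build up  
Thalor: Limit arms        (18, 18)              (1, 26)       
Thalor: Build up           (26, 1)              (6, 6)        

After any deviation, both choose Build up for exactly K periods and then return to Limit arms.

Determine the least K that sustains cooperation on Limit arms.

2

IC: β(1−β^K)/(1−β) ≥ (26−18)/(18−6) = 2/3.
With β = 3/5: need 1 − β^K ≥ 2/3·(1−3/5)/(3/5), i.e. β^K ≤ 0.5556.
Since (3/5)^1 = 0.6000 and (3/5)^2 = 0.3600, the smallest such K is 2.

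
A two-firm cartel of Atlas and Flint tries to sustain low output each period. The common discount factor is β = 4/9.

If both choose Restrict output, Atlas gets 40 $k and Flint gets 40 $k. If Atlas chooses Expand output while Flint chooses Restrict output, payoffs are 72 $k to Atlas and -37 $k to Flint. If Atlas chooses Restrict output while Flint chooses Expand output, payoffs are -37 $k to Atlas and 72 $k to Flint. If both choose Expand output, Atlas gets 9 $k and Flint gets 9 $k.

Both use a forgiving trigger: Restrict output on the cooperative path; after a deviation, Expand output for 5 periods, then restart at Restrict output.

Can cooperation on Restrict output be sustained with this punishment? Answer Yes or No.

No

A one-shot deviation gives 72 now, then 9 for 5 periods, then back to 40.
Gain from deviating: (72−40) today; loss: (40−9) in each of the next 5 periods.
No-deviation condition: (40−9)(β+…+β^5) ≥ 72−40, i.e. β+…+β^5 ≥ 32/31.
At β = 4/9: β+…+β^5 = 0.7861 < 1.0323.
So cooperation is not sustainable.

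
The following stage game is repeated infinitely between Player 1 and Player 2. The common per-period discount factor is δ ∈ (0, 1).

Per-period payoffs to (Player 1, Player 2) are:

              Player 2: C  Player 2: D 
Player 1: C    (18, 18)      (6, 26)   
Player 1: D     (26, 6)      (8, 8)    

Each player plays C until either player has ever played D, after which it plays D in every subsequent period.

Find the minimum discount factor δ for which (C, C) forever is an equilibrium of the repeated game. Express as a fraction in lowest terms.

One-period gain from deviating is 26 − 18 = 8. The loss is 18 − 8 = 10 in every subsequent period, with present value 10·δ/(1−δ).
Deviation is unprofitable when 10·δ/(1−δ) ≥ 8, i.e. δ/(1−δ) ≥ 4/5.
Equivalently δ ≥ 8/(8+10) = 4/9.

4/9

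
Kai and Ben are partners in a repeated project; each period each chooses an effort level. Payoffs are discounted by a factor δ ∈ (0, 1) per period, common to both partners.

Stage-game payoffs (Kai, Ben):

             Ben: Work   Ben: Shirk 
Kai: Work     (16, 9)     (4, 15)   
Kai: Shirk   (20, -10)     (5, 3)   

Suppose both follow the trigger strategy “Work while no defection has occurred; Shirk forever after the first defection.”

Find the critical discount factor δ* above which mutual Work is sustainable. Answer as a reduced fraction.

1/2

Kai's threshold: (20−16)/(20−5) = 4/15.
Ben's threshold: (15−9)/(15−3) = 1/2.
4/15 < 1/2, so Ben binds and δ* = 1/2.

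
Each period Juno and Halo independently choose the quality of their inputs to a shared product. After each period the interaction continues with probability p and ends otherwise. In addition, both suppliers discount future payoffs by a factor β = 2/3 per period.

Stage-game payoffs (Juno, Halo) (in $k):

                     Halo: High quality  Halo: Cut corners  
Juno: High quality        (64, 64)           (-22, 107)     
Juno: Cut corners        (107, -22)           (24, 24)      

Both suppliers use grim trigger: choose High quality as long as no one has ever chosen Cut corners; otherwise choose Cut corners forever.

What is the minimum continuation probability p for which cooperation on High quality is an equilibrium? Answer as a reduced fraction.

With continuation probability p and discount β, the effective per-period discount factor is βp.
Grim-trigger IC: βp ≥ (107−64)/(107−24) = 43/83.
So p ≥ (43/83)/(2/3) = 129/166.

129/166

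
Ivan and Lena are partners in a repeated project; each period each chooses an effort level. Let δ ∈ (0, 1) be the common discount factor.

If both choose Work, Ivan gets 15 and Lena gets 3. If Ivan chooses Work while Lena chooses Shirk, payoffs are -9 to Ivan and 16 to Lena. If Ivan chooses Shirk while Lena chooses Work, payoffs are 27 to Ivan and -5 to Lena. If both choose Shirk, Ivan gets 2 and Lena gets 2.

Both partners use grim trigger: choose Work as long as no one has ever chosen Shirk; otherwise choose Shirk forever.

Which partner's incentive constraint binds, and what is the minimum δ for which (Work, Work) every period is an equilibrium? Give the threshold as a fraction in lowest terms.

Ivan: cooperation gives 15 each period; deviation gives 27 once then 2 forever.
  15/(1−δ) ≥ 27 + 2δ/(1−δ) ⇒ δ ≥ 12/25.
Lena: cooperation gives 3 each period; deviation gives 16 once then 2 forever.
  δ ≥ 13/14.
Both must hold, so the binding constraint is Lena's: δ ≥ 13/14.

Lena; δ ≥ 13/14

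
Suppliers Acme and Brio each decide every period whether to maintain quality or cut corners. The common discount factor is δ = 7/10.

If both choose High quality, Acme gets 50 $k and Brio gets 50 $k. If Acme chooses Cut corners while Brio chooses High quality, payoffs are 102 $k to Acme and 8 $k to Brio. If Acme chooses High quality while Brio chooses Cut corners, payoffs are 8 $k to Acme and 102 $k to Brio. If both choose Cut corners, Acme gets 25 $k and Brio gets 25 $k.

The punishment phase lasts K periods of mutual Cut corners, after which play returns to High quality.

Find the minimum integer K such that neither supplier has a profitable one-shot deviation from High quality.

IC: δ(1−δ^K)/(1−δ) ≥ (102−50)/(50−25) = 52/25.
With δ = 7/10: need 1 − δ^K ≥ 52/25·(1−7/10)/(7/10), i.e. δ^K ≤ 0.1086.
Since (7/10)^6 = 0.1176 and (7/10)^7 = 0.0824, the smallest such K is 7.

7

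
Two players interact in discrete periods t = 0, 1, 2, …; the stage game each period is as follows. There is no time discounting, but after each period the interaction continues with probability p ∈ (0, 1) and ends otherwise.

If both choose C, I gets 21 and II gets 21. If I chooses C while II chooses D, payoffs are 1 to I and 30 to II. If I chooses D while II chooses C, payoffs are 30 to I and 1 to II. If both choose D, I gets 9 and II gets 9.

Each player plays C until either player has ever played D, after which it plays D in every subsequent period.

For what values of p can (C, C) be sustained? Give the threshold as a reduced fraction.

Expected cooperation value is 21 + p·21 + p²·21 + … = 21/(1−p); deviation gives 30 + p·9/(1−p).
21 ≥ 30(1−p) + 9p ⇒ 21p ≥ 9 ⇒ p ≥ 9/21 = 3/7.

3/7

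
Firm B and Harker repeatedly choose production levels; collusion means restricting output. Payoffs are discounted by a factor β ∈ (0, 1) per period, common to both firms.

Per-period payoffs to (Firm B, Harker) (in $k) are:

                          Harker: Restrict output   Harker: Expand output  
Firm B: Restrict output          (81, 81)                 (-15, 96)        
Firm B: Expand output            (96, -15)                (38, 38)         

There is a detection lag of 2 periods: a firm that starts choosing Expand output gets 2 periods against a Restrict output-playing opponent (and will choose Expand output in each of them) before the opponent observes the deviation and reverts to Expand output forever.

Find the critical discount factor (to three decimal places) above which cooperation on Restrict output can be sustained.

0.509

The best deviation is to choose Expand output for all 2 undetected periods, earning 96 each, then 38 forever once detected.
Deviation value: 96(1−β^2)/(1−β) + 38β^2/(1−β); cooperation value: 81/(1−β).
IC: 81 ≥ 96(1−β^2) + 38β^2 = 96 − 58β^2.
So β^2 ≥ 15/58, giving β ≥ (15/58)^(1/2) ≈ 0.509.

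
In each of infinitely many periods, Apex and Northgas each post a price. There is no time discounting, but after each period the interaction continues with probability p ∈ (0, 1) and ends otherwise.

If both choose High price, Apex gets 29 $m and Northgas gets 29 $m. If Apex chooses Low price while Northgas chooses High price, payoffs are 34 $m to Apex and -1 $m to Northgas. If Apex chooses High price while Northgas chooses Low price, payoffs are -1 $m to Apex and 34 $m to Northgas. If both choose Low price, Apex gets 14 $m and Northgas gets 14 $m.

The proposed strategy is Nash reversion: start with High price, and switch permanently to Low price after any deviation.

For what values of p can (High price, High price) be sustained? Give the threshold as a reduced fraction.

1/4

Expected cooperation value is 29 + p·29 + p²·29 + … = 29/(1−p); deviation gives 34 + p·14/(1−p).
29 ≥ 34(1−p) + 14p ⇒ 20p ≥ 5 ⇒ p ≥ 5/20 = 1/4.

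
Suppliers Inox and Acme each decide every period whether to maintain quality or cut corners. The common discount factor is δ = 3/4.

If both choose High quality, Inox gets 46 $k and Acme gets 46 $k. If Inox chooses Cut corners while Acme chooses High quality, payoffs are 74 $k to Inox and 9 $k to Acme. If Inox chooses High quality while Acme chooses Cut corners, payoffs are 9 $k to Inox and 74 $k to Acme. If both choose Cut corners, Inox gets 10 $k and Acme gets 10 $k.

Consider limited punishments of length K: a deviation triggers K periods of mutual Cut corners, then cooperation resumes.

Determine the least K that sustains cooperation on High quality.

2

Need Σ_{k=1}^{K} δ^k ≥ (74−46)/(46−10) = 0.7778 at δ = 3/4.
At K = 1 the sum is 0.7500 < 0.7778; at K = 2 it is 1.3125 ≥ 0.7778.
So the minimum punishment length is K = 2.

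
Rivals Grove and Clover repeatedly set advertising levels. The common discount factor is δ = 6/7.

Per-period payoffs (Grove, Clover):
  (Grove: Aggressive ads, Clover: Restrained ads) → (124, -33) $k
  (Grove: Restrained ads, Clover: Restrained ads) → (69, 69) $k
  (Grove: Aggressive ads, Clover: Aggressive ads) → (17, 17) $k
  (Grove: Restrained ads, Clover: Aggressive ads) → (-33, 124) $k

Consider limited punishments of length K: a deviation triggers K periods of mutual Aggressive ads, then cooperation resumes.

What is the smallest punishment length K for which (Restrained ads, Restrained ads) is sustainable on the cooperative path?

2

Need Σ_{k=1}^{K} δ^k ≥ (124−69)/(69−17) = 1.0577 at δ = 6/7.
At K = 1 the sum is 0.8571 < 1.0577; at K = 2 it is 1.5918 ≥ 1.0577.
So the minimum punishment length is K = 2.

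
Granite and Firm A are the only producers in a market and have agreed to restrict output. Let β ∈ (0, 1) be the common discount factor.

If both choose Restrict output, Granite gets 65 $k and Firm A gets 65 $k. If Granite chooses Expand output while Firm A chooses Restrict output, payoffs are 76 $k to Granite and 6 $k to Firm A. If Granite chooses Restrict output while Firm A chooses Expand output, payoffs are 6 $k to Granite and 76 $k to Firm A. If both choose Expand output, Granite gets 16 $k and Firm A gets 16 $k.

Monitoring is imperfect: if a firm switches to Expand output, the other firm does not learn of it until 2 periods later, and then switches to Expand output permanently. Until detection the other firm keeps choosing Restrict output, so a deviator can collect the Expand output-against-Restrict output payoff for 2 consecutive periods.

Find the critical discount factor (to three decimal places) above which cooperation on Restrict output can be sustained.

The best deviation is to choose Expand output for all 2 undetected periods, earning 76 each, then 16 forever once detected.
Deviation value: 76(1−β^2)/(1−β) + 16β^2/(1−β); cooperation value: 65/(1−β).
IC: 65 ≥ 76(1−β^2) + 16β^2 = 76 − 60β^2.
So β^2 ≥ 11/60, giving β ≥ (11/60)^(1/2) ≈ 0.428.

0.428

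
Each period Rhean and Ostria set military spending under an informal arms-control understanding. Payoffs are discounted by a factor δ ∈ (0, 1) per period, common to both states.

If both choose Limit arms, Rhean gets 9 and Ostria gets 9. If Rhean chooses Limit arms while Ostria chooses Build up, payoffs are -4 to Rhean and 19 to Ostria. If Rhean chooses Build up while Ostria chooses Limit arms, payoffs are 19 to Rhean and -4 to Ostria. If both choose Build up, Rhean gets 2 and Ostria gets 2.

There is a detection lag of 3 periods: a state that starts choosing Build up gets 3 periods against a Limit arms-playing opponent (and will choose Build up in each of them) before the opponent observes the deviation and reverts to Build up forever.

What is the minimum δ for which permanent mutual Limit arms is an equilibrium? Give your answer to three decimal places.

The best deviation is to choose Build up for all 3 undetected periods, earning 19 each, then 2 forever once detected.
Deviation value: 19(1−δ^3)/(1−δ) + 2δ^3/(1−δ); cooperation value: 9/(1−δ).
IC: 9 ≥ 19(1−δ^3) + 2δ^3 = 19 − 17δ^3.
So δ^3 ≥ 10/17, giving δ ≥ (10/17)^(1/3) ≈ 0.838.

0.838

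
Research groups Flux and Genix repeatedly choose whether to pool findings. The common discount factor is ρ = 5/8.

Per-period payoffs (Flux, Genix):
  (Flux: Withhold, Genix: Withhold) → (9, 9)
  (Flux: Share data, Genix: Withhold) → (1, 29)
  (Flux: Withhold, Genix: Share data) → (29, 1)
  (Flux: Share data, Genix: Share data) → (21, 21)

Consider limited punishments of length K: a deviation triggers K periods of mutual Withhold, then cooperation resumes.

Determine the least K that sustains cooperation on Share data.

Need Σ_{k=1}^{K} ρ^k ≥ (29−21)/(21−9) = 0.6667 at ρ = 5/8.
At K = 1 the sum is 0.6250 < 0.6667; at K = 2 it is 1.0156 ≥ 0.6667.
So the minimum punishment length is K = 2.

2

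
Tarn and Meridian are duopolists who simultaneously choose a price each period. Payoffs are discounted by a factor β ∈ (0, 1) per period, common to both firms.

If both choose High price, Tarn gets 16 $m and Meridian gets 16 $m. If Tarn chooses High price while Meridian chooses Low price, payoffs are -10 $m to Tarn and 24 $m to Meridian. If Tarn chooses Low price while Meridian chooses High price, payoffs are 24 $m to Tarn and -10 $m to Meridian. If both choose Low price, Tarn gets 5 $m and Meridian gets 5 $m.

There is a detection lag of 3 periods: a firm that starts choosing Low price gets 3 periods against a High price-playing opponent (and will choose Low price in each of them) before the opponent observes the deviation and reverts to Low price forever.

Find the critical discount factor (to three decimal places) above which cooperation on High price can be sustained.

Deviating for the 3 undetected periods gains 24−16 = 8 per period over cooperation, then loses 16−5 = 11 per period forever once punishment starts.
Gain: 8(1 + β + … + β^2); loss: 11·β^3/(1−β).
No profitable deviation ⇔ 8(1−β^3) ≤ 11·β^3, i.e. β^3 ≥ 8/(8+11) = 8/19.
Hence β ≥ (8/19)^(1/3) ≈ 0.750.

0.750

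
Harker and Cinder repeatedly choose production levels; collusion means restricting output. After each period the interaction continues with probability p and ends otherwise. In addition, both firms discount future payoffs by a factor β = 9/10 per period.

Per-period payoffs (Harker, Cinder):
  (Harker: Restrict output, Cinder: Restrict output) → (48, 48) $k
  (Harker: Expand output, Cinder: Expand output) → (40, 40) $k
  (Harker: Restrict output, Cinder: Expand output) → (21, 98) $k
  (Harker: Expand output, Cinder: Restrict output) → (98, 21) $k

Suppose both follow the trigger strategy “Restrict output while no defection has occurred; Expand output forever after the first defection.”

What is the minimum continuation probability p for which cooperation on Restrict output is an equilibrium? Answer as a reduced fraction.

250/261

With continuation probability p and discount β, the effective per-period discount factor is βp.
Grim-trigger IC: βp ≥ (98−48)/(98−40) = 25/29.
So p ≥ (25/29)/(9/10) = 250/261.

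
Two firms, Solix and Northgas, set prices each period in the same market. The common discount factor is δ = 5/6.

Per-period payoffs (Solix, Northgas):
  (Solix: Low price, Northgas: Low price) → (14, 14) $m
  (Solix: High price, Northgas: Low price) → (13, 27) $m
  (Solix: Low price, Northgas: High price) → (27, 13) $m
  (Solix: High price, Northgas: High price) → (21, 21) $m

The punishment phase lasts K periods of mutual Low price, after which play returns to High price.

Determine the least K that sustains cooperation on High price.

2

IC: δ(1−δ^K)/(1−δ) ≥ (27−21)/(21−14) = 6/7.
With δ = 5/6: need 1 − δ^K ≥ 6/7·(1−5/6)/(5/6), i.e. δ^K ≤ 0.8286.
Since (5/6)^1 = 0.8333 and (5/6)^2 = 0.6944, the smallest such K is 2.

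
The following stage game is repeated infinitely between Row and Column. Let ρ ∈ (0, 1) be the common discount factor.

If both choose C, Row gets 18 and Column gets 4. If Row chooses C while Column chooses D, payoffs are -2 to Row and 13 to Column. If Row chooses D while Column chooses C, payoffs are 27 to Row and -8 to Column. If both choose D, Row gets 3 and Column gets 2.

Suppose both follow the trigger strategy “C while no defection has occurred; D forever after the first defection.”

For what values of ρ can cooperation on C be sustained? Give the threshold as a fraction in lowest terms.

Row's threshold: (27−18)/(27−3) = 3/8.
Column's threshold: (13−4)/(13−2) = 9/11.
3/8 < 9/11, so Column binds and ρ* = 9/11.

9/11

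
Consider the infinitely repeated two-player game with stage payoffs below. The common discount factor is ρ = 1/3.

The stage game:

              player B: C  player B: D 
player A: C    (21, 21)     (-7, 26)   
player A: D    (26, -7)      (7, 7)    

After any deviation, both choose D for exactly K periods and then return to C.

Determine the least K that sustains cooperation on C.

2

No profitable deviation requires (21−7)(ρ+…+ρ^K) ≥ 26−21, i.e. ρ+…+ρ^K ≥ 5/14 ≈ 0.3571.
With ρ = 1/3, the partial sums are K=1: 0.3333, K=2: 0.4444.
K = 2 is the first length at which the sum reaches 0.3571.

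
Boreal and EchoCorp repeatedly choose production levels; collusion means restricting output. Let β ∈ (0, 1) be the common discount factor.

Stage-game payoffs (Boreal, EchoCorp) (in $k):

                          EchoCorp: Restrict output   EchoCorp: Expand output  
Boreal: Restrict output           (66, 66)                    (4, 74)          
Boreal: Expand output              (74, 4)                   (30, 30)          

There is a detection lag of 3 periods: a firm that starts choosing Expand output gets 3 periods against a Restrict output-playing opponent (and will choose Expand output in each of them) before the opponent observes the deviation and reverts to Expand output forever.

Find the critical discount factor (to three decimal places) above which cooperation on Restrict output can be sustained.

Deviating for the 3 undetected periods gains 74−66 = 8 per period over cooperation, then loses 66−30 = 36 per period forever once punishment starts.
Gain: 8(1 + β + … + β^2); loss: 36·β^3/(1−β).
No profitable deviation ⇔ 8(1−β^3) ≤ 36·β^3, i.e. β^3 ≥ 8/(8+36) = 2/11.
Hence β ≥ (2/11)^(1/3) ≈ 0.567.

0.567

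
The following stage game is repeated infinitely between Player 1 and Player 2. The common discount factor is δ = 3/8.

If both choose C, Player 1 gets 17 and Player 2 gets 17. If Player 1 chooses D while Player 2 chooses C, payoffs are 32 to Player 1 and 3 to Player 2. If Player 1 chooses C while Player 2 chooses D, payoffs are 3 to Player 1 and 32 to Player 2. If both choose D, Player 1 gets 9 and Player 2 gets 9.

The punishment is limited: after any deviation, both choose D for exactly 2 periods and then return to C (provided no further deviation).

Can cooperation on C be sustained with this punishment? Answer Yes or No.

IC: δ+…+δ^2 ≥ (32−17)/(17−9) = 15/8.
At δ = 3/8: partial sum = 0.5156 < 1.8750. Cooperation not sustainable.

No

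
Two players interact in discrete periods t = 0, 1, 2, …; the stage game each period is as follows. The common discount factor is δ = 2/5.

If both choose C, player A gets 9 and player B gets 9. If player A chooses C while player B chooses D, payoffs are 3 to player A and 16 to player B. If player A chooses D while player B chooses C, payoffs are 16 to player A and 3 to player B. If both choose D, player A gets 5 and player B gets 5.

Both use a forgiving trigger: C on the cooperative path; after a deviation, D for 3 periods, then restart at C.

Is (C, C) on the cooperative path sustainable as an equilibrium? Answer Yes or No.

IC: δ+…+δ^3 ≥ (16−9)/(9−5) = 7/4.
At δ = 2/5: partial sum = 0.6240 < 1.7500. Cooperation not sustainable.

No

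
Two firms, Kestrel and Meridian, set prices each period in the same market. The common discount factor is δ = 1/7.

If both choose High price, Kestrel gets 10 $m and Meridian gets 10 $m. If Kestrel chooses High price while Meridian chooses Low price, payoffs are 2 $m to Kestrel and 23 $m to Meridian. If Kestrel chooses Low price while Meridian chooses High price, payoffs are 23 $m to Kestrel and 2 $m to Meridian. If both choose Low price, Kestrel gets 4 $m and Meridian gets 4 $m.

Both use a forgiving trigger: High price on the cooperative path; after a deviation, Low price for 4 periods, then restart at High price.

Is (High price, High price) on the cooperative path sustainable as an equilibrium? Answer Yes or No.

IC: δ+…+δ^4 ≥ (23−10)/(10−4) = 13/6.
At δ = 1/7: partial sum = 0.1666 < 2.1667. Cooperation not sustainable.

No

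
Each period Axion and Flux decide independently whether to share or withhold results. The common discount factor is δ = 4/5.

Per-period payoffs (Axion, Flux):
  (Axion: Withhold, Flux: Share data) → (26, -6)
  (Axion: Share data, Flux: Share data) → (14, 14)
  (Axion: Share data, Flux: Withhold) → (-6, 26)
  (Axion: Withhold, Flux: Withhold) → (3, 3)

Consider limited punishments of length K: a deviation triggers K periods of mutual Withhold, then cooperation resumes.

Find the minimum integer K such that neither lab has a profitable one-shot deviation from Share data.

2

No profitable deviation requires (14−3)(δ+…+δ^K) ≥ 26−14, i.e. δ+…+δ^K ≥ 12/11 ≈ 1.0909.
With δ = 4/5, the partial sums are K=1: 0.8000, K=2: 1.4400.
K = 2 is the first length at which the sum reaches 1.0909.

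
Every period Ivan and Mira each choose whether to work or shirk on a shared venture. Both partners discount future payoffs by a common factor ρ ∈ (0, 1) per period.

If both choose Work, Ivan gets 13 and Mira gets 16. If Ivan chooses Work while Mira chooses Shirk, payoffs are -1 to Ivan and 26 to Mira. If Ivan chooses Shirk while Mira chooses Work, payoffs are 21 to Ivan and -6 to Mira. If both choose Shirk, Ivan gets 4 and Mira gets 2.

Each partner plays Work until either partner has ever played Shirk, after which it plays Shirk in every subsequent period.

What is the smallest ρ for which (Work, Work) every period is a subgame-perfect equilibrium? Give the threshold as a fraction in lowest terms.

Ivan's threshold: (21−13)/(21−4) = 8/17.
Mira's threshold: (26−16)/(26−2) = 5/12.
8/17 > 5/12, so Ivan binds and ρ* = 8/17.

8/17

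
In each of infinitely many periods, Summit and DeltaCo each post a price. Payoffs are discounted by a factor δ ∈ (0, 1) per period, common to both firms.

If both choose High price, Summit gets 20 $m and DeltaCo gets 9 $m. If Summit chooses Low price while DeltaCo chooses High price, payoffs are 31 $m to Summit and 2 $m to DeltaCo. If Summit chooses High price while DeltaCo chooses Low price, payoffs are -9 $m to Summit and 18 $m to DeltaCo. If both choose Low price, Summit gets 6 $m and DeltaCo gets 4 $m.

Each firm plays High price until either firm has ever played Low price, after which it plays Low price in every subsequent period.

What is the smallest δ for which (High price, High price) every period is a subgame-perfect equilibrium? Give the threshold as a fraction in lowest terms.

Summit's threshold: (31−20)/(31−6) = 11/25.
DeltaCo's threshold: (18−9)/(18−4) = 9/14.
11/25 < 9/14, so DeltaCo binds and δ* = 9/14.

9/14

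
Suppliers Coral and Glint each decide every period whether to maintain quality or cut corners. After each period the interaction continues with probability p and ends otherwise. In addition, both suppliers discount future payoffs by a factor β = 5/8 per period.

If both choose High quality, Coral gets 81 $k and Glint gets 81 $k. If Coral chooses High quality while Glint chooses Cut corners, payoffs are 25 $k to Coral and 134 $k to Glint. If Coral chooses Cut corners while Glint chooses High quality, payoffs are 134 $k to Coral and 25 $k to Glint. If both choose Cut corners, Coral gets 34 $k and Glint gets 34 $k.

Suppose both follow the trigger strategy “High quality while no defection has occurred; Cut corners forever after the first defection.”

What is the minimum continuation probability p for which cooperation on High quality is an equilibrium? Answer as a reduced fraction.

With continuation probability p and discount β, the effective per-period discount factor is βp.
Grim-trigger IC: βp ≥ (134−81)/(134−34) = 53/100.
So p ≥ (53/100)/(5/8) = 106/125.

106/125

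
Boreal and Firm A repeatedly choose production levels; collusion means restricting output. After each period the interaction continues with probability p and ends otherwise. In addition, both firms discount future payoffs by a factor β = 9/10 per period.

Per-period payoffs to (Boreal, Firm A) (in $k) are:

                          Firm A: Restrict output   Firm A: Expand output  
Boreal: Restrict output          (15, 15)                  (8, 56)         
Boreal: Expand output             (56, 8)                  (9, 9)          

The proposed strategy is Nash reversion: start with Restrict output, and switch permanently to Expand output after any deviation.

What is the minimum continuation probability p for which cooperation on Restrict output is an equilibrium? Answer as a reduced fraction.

Expected continuation weight on next period's payoff is β·p = 9/10·p, which plays the role of the discount factor.
Cooperation requires 9/10·p ≥ (56−15)/(56−9) = 41/47, hence p ≥ 410/423.

410/423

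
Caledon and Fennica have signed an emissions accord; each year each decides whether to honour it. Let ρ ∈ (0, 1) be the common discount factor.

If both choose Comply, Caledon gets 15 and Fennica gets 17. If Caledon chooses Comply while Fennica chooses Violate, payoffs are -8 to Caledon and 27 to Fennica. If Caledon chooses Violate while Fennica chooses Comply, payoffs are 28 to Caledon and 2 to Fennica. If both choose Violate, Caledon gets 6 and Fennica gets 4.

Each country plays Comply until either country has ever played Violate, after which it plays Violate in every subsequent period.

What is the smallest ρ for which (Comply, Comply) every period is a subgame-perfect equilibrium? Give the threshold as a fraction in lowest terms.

13/22

Caledon: cooperation gives 15 each period; deviation gives 28 once then 6 forever.
  15/(1−ρ) ≥ 28 + 6ρ/(1−ρ) ⇒ ρ ≥ 13/22.
Fennica: cooperation gives 17 each period; deviation gives 27 once then 4 forever.
  ρ ≥ 10/23.
Both must hold, so the binding constraint is Caledon's: ρ ≥ 13/22.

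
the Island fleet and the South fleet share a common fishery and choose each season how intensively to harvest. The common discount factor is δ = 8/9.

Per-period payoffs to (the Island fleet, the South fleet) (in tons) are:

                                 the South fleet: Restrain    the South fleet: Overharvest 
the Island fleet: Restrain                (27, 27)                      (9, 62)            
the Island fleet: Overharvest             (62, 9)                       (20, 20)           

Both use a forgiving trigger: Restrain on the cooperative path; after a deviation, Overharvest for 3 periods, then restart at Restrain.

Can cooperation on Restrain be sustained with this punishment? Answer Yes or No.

No

IC: δ+…+δ^3 ≥ (62−27)/(27−20) = 5.
At δ = 8/9: partial sum = 2.3813 < 5.0000. Cooperation not sustainable.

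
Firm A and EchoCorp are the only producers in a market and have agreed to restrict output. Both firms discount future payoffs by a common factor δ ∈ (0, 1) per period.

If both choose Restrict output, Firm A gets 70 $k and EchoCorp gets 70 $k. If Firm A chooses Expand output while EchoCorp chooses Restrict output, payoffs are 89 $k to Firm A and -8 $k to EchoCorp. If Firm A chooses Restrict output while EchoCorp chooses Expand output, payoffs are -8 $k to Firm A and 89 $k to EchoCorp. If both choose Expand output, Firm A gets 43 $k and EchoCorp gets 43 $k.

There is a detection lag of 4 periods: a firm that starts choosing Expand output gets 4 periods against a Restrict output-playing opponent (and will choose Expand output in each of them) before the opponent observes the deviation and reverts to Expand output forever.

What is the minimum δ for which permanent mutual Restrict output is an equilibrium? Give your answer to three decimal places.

Deviating for the 4 undetected periods gains 89−70 = 19 per period over cooperation, then loses 70−43 = 27 per period forever once punishment starts.
Gain: 19(1 + δ + … + δ^3); loss: 27·δ^4/(1−δ).
No profitable deviation ⇔ 19(1−δ^4) ≤ 27·δ^4, i.e. δ^4 ≥ 19/(19+27) = 19/46.
Hence δ ≥ (19/46)^(1/4) ≈ 0.802.

0.802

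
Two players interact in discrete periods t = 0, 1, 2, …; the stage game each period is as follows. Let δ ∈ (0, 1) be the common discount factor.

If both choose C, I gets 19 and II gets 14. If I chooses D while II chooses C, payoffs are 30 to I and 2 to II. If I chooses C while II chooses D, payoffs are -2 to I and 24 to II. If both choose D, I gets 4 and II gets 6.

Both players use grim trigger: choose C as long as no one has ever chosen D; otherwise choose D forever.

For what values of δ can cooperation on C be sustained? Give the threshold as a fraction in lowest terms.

5/9

For I: deviation gain 30−19 = 11, per-period punishment loss 19−4 = 15. IC gives δ ≥ 11/26.
For II: gain 10, loss 8 per period, so δ ≥ 10/18 = 5/9.
The tighter constraint is II's, so cooperation needs δ ≥ 5/9.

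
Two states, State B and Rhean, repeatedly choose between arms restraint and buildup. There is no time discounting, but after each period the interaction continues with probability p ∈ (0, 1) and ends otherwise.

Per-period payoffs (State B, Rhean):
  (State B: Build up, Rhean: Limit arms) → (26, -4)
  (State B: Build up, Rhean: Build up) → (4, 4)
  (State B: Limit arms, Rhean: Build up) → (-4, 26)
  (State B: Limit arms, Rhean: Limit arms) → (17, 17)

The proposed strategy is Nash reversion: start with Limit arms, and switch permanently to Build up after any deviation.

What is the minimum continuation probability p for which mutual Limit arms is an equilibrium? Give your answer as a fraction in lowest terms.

9/22

With no time discounting, the continuation probability p plays the role of the discount factor.
Grim-trigger IC: 17/(1−p) ≥ 26 + 4p/(1−p) ⇒ p ≥ (26−17)/(26−4) = 9/22.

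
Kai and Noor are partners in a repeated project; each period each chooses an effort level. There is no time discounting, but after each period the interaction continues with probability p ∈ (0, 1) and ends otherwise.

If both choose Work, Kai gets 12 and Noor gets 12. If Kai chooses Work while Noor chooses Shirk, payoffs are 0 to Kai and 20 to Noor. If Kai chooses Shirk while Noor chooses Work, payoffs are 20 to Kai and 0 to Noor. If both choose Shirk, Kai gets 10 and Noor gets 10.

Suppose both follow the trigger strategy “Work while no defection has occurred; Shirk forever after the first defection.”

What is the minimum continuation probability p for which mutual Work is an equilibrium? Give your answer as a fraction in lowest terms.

With no time discounting, the continuation probability p plays the role of the discount factor.
Grim-trigger IC: 12/(1−p) ≥ 20 + 10p/(1−p) ⇒ p ≥ (20−12)/(20−10) = 4/5.

4/5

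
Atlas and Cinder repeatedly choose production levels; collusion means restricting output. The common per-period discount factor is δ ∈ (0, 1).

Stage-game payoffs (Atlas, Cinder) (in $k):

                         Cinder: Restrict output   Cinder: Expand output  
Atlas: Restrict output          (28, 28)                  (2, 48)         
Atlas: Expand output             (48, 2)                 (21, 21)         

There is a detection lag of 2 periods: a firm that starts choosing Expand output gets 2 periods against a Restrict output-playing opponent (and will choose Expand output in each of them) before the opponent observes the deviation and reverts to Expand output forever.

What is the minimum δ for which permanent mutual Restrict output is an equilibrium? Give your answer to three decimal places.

Deviating for the 2 undetected periods gains 48−28 = 20 per period over cooperation, then loses 28−21 = 7 per period forever once punishment starts.
Gain: 20(1 + δ + … + δ^1); loss: 7·δ^2/(1−δ).
No profitable deviation ⇔ 20(1−δ^2) ≤ 7·δ^2, i.e. δ^2 ≥ 20/(20+7) = 20/27.
Hence δ ≥ (20/27)^(1/2) ≈ 0.861.

0.861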